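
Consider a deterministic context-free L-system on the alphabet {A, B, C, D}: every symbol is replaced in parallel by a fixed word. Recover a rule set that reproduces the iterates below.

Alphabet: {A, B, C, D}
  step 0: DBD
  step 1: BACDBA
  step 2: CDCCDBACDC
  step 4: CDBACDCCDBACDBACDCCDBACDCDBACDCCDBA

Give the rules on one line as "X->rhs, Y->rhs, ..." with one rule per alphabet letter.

A->C, B->CD, C->CD, D->BA

  step 1 ⇒ step 2: BACDBA ⇒ CD·C·CD·BA·CD·C
    A ↦ C
    B ↦ CD
    C ↦ CD
    D ↦ BA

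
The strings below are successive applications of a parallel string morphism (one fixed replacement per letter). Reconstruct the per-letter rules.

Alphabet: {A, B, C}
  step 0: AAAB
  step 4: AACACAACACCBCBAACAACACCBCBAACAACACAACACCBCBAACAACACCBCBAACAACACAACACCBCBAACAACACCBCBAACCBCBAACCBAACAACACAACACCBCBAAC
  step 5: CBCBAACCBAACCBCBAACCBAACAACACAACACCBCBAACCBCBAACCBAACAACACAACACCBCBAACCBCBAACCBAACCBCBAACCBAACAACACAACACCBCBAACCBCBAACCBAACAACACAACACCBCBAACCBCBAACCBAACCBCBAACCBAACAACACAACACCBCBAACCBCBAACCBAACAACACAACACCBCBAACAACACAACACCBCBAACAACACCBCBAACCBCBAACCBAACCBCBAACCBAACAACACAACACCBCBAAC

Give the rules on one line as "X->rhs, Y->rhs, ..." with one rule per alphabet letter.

  step 4 ⇒ step 5: AACACAACACCBCBAACAACACCBCBAACAACACAACACCBCBAACAACACCBCBAACAACACAACACCBCBAACAACACCBCBAACCBCBAACCBAACAACACAACACCBCBAAC ⇒ CB·CB·AAC·CB·AAC·CB·CB·AAC·CB·AAC·AAC·AC·AAC·AC·CB·CB·AAC·CB·CB·AAC·CB·AAC·AAC·AC·AAC·AC·CB·CB·AAC·CB·CB·AAC·CB·AAC·CB·CB·AAC·CB·AAC·AAC·AC·AAC·AC·CB·CB·AAC·CB·CB·AAC·CB·AAC·AAC·AC·AAC·AC·CB·CB·AAC·CB·CB·AAC·CB·AAC·CB·CB·AAC·CB·AAC·AAC·AC·AAC·AC·CB·CB·AAC·CB·CB·AAC·CB·AAC·AAC·AC·AAC·AC·CB·CB·AAC·AAC·AC·AAC·AC·CB·CB·AAC·AAC·AC·CB·CB·AAC·CB·CB·AAC·CB·AAC·CB·CB·AAC·CB·AAC·AAC·AC·AAC·AC·CB·CB·AAC
    A ↦ CB
    B ↦ AC
    C ↦ AAC

A->CB, B->AC, C->AAC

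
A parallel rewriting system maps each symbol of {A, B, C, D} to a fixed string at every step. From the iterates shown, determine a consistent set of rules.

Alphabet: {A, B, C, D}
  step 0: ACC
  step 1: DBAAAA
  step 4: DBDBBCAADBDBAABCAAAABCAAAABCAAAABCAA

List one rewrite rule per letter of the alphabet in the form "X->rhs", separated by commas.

A->DB, B->BC, C->AA, D->C

  step 0 ⇒ step 1: ACC ⇒ DB·AA·AA
    A ↦ DB
    C ↦ AA
    B ↦ BC  (constrained at step 1)
    D ↦ C  (constrained at step 1)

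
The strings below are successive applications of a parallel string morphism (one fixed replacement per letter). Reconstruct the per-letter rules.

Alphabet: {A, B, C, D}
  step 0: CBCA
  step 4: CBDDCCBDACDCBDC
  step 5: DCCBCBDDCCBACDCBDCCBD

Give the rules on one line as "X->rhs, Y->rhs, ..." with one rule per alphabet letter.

A->AC, B->C, C->D, D->CB

  step 4 ⇒ step 5: CBDDCCBDACDCBDC ⇒ D·C·CB·CB·D·D·C·CB·AC·D·CB·D·C·CB·D
    A ↦ AC
    B ↦ C
    C ↦ D
    D ↦ CB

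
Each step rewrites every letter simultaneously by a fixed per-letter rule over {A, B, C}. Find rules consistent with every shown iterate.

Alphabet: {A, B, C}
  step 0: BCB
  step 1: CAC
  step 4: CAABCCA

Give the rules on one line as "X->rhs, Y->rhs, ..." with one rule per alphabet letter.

A->BC, B->C, C->A

  step 0 ⇒ step 1: BCB ⇒ C·A·C
    B ↦ C
    C ↦ A
    A ↦ BC  (constrained at step 1)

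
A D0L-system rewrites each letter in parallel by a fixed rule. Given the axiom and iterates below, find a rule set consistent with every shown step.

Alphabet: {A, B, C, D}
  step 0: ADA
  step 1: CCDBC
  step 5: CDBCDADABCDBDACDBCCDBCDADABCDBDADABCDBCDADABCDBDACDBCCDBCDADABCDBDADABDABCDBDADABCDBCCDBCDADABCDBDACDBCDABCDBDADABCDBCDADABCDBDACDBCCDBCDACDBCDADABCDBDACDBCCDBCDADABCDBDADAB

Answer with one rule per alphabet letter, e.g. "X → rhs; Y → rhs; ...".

  step 0 ⇒ step 1: ADA ⇒ C·CDB·C
    A ↦ C
    D ↦ CDB
    B ↦ DA  (constrained at step 1)
    C ↦ DAB  (constrained at step 1)

A->C, B->DA, C->DAB, D->CDB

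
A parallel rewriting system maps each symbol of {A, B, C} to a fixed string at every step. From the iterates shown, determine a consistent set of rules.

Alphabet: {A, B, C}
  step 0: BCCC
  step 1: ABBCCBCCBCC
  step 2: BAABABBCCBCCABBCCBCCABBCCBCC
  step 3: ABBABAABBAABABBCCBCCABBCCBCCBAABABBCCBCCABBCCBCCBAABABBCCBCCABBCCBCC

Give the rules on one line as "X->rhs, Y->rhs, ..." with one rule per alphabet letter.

  step 2 ⇒ step 3: BAABABBCCBCCABBCCBCCABBCCBCC ⇒ AB·BA·BA·AB·BA·AB·AB·BCC·BCC·AB·BCC·BCC·BA·AB·AB·BCC·BCC·AB·BCC·BCC·BA·AB·AB·BCC·BCC·AB·BCC·BCC
    A ↦ BA
    B ↦ AB
    C ↦ BCC

A->BA, B->AB, C->BCC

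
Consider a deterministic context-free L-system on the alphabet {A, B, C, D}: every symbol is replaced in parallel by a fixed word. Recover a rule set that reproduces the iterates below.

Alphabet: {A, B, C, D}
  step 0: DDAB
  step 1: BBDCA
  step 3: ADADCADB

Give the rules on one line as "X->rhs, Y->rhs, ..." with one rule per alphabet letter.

  step 0 ⇒ step 1: DDAB ⇒ B·B·D·CA
    A ↦ D
    B ↦ CA
    D ↦ B
    C ↦ A  (constrained at step 1)

A->D, B->CA, C->A, D->B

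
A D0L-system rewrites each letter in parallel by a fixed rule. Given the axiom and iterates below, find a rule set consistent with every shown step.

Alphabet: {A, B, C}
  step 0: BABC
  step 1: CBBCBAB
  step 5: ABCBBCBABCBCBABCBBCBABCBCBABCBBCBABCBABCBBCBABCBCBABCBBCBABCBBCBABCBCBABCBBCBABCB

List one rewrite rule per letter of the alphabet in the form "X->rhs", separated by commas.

  step 0 ⇒ step 1: BABC ⇒ CB·B·CB·AB
    A ↦ B
    B ↦ CB
    C ↦ AB

A->B, B->CB, C->AB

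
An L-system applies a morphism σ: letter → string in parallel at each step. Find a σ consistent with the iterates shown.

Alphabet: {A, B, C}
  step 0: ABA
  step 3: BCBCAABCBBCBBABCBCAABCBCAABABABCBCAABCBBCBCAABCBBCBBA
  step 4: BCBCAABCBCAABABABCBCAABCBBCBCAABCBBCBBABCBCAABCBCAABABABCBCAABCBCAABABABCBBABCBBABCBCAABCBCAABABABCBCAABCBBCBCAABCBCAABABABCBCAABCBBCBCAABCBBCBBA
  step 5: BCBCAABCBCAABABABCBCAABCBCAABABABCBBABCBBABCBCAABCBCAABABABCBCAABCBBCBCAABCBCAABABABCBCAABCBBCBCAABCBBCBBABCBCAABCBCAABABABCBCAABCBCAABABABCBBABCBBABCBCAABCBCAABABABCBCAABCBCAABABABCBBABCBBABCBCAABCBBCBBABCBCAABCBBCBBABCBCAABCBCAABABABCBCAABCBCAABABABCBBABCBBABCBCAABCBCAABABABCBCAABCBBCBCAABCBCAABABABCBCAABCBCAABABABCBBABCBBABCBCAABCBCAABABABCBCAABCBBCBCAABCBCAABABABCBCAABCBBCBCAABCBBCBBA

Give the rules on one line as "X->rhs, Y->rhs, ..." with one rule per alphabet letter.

  step 4 ⇒ step 5: BCBCAABCBCAABABABCBCAABCBBCBCAABCBBCBBABCBCAABCBCAABABABCBCAABCBCAABABABCBBABCBBABCBCAABCBCAABABABCBCAABCBBCBCAABCBCAABABABCBCAABCBBCBCAABCBBCBBA ⇒ BCB·CAA·BCB·CAA·BA·BA·BCB·CAA·BCB·CAA·BA·BA·BCB·BA·BCB·BA·BCB·CAA·BCB·CAA·BA·BA·BCB·CAA·BCB·BCB·CAA·BCB·CAA·BA·BA·BCB·CAA·BCB·BCB·CAA·BCB·BCB·BA·BCB·CAA·BCB·CAA·BA·BA·BCB·CAA·BCB·CAA·BA·BA·BCB·BA·BCB·BA·BCB·CAA·BCB·CAA·BA·BA·BCB·CAA·BCB·CAA·BA·BA·BCB·BA·BCB·BA·BCB·CAA·BCB·BCB·BA·BCB·CAA·BCB·BCB·BA·BCB·CAA·BCB·CAA·BA·BA·BCB·CAA·BCB·CAA·BA·BA·BCB·BA·BCB·BA·BCB·CAA·BCB·CAA·BA·BA·BCB·CAA·BCB·BCB·CAA·BCB·CAA·BA·BA·BCB·CAA·BCB·CAA·BA·BA·BCB·BA·BCB·BA·BCB·CAA·BCB·CAA·BA·BA·BCB·CAA·BCB·BCB·CAA·BCB·CAA·BA·BA·BCB·CAA·BCB·BCB·CAA·BCB·BCB·BA
    A ↦ BA
    B ↦ BCB
    C ↦ CAA

A->BA, B->BCB, C->CAA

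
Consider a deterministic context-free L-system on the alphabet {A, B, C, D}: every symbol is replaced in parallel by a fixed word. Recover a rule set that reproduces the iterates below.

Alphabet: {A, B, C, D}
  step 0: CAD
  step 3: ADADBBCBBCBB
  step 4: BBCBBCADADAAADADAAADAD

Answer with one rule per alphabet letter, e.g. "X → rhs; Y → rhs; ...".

A->B, B->AD, C->AA, D->BC

  step 3 ⇒ step 4: ADADBBCBBCBB ⇒ B·BC·B·BC·AD·AD·AA·AD·AD·AA·AD·AD
    A ↦ B
    B ↦ AD
    C ↦ AA
    D ↦ BC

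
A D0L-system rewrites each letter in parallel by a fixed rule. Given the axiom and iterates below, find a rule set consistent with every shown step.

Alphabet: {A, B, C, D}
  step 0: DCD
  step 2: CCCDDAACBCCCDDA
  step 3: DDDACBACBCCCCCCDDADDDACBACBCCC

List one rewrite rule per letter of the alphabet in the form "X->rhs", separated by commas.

A->CCC, B->DA, C->D, D->ACB

  step 2 ⇒ step 3: CCCDDAACBCCCDDA ⇒ D·D·D·ACB·ACB·CCC·CCC·D·DA·D·D·D·ACB·ACB·CCC
    A ↦ CCC
    B ↦ DA
    C ↦ D
    D ↦ ACB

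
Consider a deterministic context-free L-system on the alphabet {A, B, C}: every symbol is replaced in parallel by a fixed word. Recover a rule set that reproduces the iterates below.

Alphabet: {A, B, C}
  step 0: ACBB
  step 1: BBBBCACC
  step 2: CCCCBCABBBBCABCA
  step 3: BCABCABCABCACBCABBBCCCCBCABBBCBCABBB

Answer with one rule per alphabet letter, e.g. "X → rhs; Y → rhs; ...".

  step 2 ⇒ step 3: CCCCBCABBBBCABCA ⇒ BCA·BCA·BCA·BCA·C·BCA·BBB·C·C·C·C·BCA·BBB·C·BCA·BBB
    A ↦ BBB
    B ↦ C
    C ↦ BCA

A->BBB, B->C, C->BCA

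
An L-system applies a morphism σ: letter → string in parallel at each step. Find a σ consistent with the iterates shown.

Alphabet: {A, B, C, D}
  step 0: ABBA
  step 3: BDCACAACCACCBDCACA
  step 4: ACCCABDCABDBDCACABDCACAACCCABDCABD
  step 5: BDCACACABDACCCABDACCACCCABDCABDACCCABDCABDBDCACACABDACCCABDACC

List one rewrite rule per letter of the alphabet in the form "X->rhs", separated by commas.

A->BD, B->A, C->CA, D->CC

  step 4 ⇒ step 5: ACCCABDCABDBDCACABDCACAACCCABDCABD ⇒ BD·CA·CA·CA·BD·A·CC·CA·BD·A·CC·A·CC·CA·BD·CA·BD·A·CC·CA·BD·CA·BD·BD·CA·CA·CA·BD·A·CC·CA·BD·A·CC
    A ↦ BD
    B ↦ A
    C ↦ CA
    D ↦ CC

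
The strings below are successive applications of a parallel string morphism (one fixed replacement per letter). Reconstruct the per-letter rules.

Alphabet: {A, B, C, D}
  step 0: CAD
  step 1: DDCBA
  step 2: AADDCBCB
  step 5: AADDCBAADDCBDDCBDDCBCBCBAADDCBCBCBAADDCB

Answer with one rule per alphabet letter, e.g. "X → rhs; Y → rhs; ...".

  step 1 ⇒ step 2: DDCBA ⇒ A·A·DD·CB·CB
    A ↦ CB
    B ↦ CB
    C ↦ DD
    D ↦ A

A->CB, B->CB, C->DD, D->A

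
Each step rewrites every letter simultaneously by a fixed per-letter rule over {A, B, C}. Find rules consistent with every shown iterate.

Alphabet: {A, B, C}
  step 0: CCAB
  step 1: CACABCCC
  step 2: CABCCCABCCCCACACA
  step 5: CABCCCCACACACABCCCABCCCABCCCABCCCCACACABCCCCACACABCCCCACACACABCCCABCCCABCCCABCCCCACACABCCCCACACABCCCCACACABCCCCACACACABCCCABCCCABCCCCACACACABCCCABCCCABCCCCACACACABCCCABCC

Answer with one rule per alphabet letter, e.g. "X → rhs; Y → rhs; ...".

A->BCC, B->C, C->CA

  step 1 ⇒ step 2: CACABCCC ⇒ CA·BCC·CA·BCC·C·CA·CA·CA
    A ↦ BCC
    B ↦ C
    C ↦ CA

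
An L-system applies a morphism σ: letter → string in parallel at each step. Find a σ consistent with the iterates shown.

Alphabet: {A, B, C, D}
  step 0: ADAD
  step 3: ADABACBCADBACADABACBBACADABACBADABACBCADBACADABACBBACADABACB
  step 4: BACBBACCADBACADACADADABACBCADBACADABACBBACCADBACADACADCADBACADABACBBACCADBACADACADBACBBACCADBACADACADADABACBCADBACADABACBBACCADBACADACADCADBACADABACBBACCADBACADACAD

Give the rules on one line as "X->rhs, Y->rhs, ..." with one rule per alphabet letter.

  step 3 ⇒ step 4: ADABACBCADBACADABACBBACADABACBADABACBCADBACADABACBBACADABACB ⇒ BAC·B·BAC·CAD·BAC·ADA·CAD·ADA·BAC·B·CAD·BAC·ADA·BAC·B·BAC·CAD·BAC·ADA·CAD·CAD·BAC·ADA·BAC·B·BAC·CAD·BAC·ADA·CAD·BAC·B·BAC·CAD·BAC·ADA·CAD·ADA·BAC·B·CAD·BAC·ADA·BAC·B·BAC·CAD·BAC·ADA·CAD·CAD·BAC·ADA·BAC·B·BAC·CAD·BAC·ADA·CAD
    A ↦ BAC
    B ↦ CAD
    C ↦ ADA
    D ↦ B

A->BAC, B->CAD, C->ADA, D->B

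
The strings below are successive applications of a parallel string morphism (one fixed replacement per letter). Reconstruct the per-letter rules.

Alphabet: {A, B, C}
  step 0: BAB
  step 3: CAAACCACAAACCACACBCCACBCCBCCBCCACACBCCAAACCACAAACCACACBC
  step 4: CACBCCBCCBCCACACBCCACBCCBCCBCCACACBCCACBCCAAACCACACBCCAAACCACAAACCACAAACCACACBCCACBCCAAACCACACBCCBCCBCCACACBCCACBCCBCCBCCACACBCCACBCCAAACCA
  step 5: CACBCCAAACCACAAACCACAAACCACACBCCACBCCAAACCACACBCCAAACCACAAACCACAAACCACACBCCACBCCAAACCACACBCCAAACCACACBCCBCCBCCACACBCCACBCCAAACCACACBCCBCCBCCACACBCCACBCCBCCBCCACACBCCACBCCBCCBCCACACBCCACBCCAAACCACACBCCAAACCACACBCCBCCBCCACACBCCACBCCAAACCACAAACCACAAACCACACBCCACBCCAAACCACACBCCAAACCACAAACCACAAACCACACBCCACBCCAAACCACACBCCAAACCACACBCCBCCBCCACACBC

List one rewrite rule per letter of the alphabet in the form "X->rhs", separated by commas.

A->CBC, B->AAC, C->CA

  step 4 ⇒ step 5: CACBCCBCCBCCACACBCCACBCCBCCBCCACACBCCACBCCAAACCACACBCCAAACCACAAACCACAAACCACACBCCACBCCAAACCACACBCCBCCBCCACACBCCACBCCBCCBCCACACBCCACBCCAAACCA ⇒ CA·CBC·CA·AAC·CA·CA·AAC·CA·CA·AAC·CA·CA·CBC·CA·CBC·CA·AAC·CA·CA·CBC·CA·AAC·CA·CA·AAC·CA·CA·AAC·CA·CA·CBC·CA·CBC·CA·AAC·CA·CA·CBC·CA·AAC·CA·CA·CBC·CBC·CBC·CA·CA·CBC·CA·CBC·CA·AAC·CA·CA·CBC·CBC·CBC·CA·CA·CBC·CA·CBC·CBC·CBC·CA·CA·CBC·CA·CBC·CBC·CBC·CA·CA·CBC·CA·CBC·CA·AAC·CA·CA·CBC·CA·AAC·CA·CA·CBC·CBC·CBC·CA·CA·CBC·CA·CBC·CA·AAC·CA·CA·AAC·CA·CA·AAC·CA·CA·CBC·CA·CBC·CA·AAC·CA·CA·CBC·CA·AAC·CA·CA·AAC·CA·CA·AAC·CA·CA·CBC·CA·CBC·CA·AAC·CA·CA·CBC·CA·AAC·CA·CA·CBC·CBC·CBC·CA·CA·CBC
    A ↦ CBC
    B ↦ AAC
    C ↦ CA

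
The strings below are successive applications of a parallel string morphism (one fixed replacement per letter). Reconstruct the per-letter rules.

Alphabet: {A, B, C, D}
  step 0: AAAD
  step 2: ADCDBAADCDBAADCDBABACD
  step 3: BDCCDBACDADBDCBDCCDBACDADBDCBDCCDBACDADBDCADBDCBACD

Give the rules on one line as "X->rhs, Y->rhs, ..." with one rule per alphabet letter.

  step 2 ⇒ step 3: ADCDBAADCDBAADCDBABACD ⇒ BDC·CD·BA·CD·AD·BDC·BDC·CD·BA·CD·AD·BDC·BDC·CD·BA·CD·AD·BDC·AD·BDC·BA·CD
    A ↦ BDC
    B ↦ AD
    C ↦ BA
    D ↦ CD

A->BDC, B->AD, C->BA, D->CD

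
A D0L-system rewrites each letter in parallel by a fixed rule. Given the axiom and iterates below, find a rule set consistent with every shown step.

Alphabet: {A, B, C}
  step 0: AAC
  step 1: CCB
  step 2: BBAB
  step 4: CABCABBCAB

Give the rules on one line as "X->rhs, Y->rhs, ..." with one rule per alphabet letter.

A->C, B->AB, C->B

  step 1 ⇒ step 2: CCB ⇒ B·B·AB
    B ↦ AB
    C ↦ B
  step 0 ⇒ step 1: AAC ⇒ C·C·B
    A ↦ C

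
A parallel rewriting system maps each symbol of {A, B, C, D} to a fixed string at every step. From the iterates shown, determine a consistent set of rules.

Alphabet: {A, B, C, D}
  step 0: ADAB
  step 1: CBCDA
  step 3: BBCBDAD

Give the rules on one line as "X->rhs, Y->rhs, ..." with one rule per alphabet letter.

A->C, B->DA, C->D, D->B

  step 0 ⇒ step 1: ADAB ⇒ C·B·C·DA
    A ↦ C
    B ↦ DA
    D ↦ B
    C ↦ D  (constrained at step 1)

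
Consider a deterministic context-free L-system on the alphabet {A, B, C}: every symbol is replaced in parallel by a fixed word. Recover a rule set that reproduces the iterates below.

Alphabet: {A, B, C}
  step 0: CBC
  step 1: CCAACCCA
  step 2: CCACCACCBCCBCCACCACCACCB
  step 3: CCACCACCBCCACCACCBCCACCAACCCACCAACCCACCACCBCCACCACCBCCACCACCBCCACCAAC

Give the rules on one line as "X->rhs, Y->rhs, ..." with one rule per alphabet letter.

  step 2 ⇒ step 3: CCACCACCBCCBCCACCACCACCB ⇒ CCA·CCA·CCB·CCA·CCA·CCB·CCA·CCA·AC·CCA·CCA·AC·CCA·CCA·CCB·CCA·CCA·CCB·CCA·CCA·CCB·CCA·CCA·AC
    A ↦ CCB
    B ↦ AC
    C ↦ CCA

A->CCB, B->AC, C->CCA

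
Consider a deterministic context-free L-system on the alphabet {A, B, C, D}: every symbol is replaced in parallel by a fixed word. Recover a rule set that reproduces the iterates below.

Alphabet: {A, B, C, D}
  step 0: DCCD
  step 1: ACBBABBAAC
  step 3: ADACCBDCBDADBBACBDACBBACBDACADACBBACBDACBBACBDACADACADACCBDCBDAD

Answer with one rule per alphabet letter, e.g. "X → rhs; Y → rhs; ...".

  step 0 ⇒ step 1: DCCD ⇒ AC·BBA·BBA·AC
    C ↦ BBA
    D ↦ AC
    A ↦ AD  (constrained at step 1)
    B ↦ CBD  (constrained at step 1)

A->AD, B->CBD, C->BBA, D->AC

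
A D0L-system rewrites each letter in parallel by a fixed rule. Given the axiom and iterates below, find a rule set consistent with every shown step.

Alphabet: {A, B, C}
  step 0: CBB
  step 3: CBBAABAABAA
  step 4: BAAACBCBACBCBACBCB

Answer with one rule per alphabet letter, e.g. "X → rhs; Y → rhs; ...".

A->CB, B->A, C->BA

  step 3 ⇒ step 4: CBBAABAABAA ⇒ BA·A·A·CB·CB·A·CB·CB·A·CB·CB
    A ↦ CB
    B ↦ A
    C ↦ BA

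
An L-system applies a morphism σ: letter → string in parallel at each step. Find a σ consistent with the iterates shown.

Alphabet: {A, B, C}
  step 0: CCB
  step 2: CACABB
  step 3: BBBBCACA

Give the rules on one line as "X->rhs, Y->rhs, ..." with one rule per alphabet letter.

  step 2 ⇒ step 3: CACABB ⇒ B·B·B·B·CA·CA
    A ↦ B
    B ↦ CA
    C ↦ B

A->B, B->CA, C->B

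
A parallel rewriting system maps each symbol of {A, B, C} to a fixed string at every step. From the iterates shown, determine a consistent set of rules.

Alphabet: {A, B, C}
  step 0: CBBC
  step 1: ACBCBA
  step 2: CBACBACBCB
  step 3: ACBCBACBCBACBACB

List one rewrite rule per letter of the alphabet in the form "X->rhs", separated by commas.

A->CB, B->CB, C->A

  step 2 ⇒ step 3: CBACBACBCB ⇒ A·CB·CB·A·CB·CB·A·CB·A·CB
    A ↦ CB
    B ↦ CB
    C ↦ A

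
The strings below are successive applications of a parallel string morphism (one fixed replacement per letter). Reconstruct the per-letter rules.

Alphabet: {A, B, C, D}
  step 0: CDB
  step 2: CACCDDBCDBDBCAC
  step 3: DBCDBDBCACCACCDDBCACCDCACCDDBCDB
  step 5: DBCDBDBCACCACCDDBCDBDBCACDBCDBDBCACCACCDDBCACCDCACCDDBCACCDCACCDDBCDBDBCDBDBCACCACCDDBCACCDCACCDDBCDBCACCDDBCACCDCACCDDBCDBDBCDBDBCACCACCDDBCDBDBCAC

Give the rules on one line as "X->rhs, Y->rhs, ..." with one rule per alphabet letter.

  step 2 ⇒ step 3: CACCDDBCDBDBCAC ⇒ DB·C·DB·DB·CAC·CAC·CD·DB·CAC·CD·CAC·CD·DB·C·DB
    A ↦ C
    B ↦ CD
    C ↦ DB
    D ↦ CAC

A->C, B->CD, C->DB, D->CAC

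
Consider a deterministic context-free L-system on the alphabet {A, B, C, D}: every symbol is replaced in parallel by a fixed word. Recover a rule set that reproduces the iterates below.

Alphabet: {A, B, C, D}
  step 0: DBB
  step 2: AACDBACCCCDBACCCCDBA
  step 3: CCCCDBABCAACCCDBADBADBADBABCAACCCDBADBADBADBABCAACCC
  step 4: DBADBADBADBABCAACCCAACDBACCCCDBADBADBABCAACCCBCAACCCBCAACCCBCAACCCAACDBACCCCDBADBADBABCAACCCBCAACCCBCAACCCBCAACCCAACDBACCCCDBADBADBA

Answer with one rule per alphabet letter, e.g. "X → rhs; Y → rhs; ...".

  step 3 ⇒ step 4: CCCCDBABCAACCCDBADBADBADBABCAACCCDBADBADBADBABCAACCC ⇒ DBA·DBA·DBA·DBA·BC·AAC·CC·AAC·DBA·CC·CC·DBA·DBA·DBA·BC·AAC·CC·BC·AAC·CC·BC·AAC·CC·BC·AAC·CC·AAC·DBA·CC·CC·DBA·DBA·DBA·BC·AAC·CC·BC·AAC·CC·BC·AAC·CC·BC·AAC·CC·AAC·DBA·CC·CC·DBA·DBA·DBA
    A ↦ CC
    B ↦ AAC
    C ↦ DBA
    D ↦ BC

A->CC, B->AAC, C->DBA, D->BC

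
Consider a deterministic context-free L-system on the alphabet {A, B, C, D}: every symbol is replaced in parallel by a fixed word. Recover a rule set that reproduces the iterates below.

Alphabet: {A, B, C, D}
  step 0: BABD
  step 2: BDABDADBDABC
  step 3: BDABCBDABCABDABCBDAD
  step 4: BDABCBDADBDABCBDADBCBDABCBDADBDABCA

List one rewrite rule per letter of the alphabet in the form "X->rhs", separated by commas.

A->BC, B->BD, C->AD, D->A

  step 3 ⇒ step 4: BDABCBDABCABDABCBDAD ⇒ BD·A·BC·BD·AD·BD·A·BC·BD·AD·BC·BD·A·BC·BD·AD·BD·A·BC·A
    A ↦ BC
    B ↦ BD
    C ↦ AD
    D ↦ A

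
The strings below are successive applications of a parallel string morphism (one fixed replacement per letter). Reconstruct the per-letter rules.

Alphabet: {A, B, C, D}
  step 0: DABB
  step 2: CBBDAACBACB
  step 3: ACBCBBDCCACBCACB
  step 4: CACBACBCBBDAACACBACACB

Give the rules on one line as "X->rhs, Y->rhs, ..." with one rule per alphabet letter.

A->C, B->CB, C->A, D->BD

  step 3 ⇒ step 4: ACBCBBDCCACBCACB ⇒ C·A·CB·A·CB·CB·BD·A·A·C·A·CB·A·C·A·CB
    A ↦ C
    B ↦ CB
    C ↦ A
    D ↦ BD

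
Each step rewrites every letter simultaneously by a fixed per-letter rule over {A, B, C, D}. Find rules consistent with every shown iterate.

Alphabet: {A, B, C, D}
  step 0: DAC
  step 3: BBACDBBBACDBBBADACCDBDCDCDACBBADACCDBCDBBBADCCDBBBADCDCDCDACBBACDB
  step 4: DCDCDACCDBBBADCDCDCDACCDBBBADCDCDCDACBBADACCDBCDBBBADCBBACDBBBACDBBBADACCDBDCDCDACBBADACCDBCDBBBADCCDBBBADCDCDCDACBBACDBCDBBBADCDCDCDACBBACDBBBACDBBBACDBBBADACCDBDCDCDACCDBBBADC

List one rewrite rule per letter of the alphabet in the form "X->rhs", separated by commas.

A->DAC, B->DC, C->CDB, D->BBA

  step 3 ⇒ step 4: BBACDBBBACDBBBADACCDBDCDCDACBBADACCDBCDBBBADCCDBBBADCDCDCDACBBACDB ⇒ DC·DC·DAC·CDB·BBA·DC·DC·DC·DAC·CDB·BBA·DC·DC·DC·DAC·BBA·DAC·CDB·CDB·BBA·DC·BBA·CDB·BBA·CDB·BBA·DAC·CDB·DC·DC·DAC·BBA·DAC·CDB·CDB·BBA·DC·CDB·BBA·DC·DC·DC·DAC·BBA·CDB·CDB·BBA·DC·DC·DC·DAC·BBA·CDB·BBA·CDB·BBA·CDB·BBA·DAC·CDB·DC·DC·DAC·CDB·BBA·DC
    A ↦ DAC
    B ↦ DC
    C ↦ CDB
    D ↦ BBA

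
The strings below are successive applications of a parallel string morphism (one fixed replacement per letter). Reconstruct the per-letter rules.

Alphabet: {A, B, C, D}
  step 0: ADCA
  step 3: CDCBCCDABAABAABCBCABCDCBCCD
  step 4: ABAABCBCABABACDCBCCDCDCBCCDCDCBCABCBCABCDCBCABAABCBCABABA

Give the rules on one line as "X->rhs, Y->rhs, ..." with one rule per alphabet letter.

A->CD, B->CBC, C->AB, D->A

  step 3 ⇒ step 4: CDCBCCDABAABAABCBCABCDCBCCD ⇒ AB·A·AB·CBC·AB·AB·A·CD·CBC·CD·CD·CBC·CD·CD·CBC·AB·CBC·AB·CD·CBC·AB·A·AB·CBC·AB·AB·A
    A ↦ CD
    B ↦ CBC
    C ↦ AB
    D ↦ A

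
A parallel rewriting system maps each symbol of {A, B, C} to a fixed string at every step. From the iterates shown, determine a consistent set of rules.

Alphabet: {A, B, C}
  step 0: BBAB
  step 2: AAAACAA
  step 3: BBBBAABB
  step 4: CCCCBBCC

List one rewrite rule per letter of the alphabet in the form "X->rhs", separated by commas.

A->B, B->C, C->AA

  step 3 ⇒ step 4: BBBBAABB ⇒ C·C·C·C·B·B·C·C
    A ↦ B
    B ↦ C
  step 2 ⇒ step 3: AAAACAA ⇒ B·B·B·B·AA·B·B
    C ↦ AA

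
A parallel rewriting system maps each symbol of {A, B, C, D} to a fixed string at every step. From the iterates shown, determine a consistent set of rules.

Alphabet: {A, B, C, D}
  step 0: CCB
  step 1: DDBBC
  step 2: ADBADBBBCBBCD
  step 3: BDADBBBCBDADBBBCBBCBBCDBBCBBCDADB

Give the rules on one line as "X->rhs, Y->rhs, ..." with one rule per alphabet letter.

  step 2 ⇒ step 3: ADBADBBBCBBCD ⇒ BD·ADB·BBC·BD·ADB·BBC·BBC·BBC·D·BBC·BBC·D·ADB
    A ↦ BD
    B ↦ BBC
    C ↦ D
    D ↦ ADB

A->BD, B->BBC, C->D, D->ADB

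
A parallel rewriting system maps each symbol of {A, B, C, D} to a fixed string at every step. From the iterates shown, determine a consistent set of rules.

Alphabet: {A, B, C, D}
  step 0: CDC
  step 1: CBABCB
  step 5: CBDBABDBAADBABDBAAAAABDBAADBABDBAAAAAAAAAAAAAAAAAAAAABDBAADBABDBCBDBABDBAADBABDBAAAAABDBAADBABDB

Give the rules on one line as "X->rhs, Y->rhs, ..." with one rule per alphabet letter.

  step 0 ⇒ step 1: CDC ⇒ CB·AB·CB
    C ↦ CB
    D ↦ AB
    A ↦ AA  (constrained at step 1)
    B ↦ DB  (constrained at step 1)

A->AA, B->DB, C->CB, D->AB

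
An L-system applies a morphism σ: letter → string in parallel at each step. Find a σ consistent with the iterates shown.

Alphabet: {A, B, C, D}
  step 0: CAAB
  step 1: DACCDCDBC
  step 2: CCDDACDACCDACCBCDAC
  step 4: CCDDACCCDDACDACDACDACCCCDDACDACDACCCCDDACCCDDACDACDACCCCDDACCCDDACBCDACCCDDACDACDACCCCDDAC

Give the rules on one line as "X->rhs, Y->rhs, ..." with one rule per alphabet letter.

A->CD, B->BC, C->DAC, D->C

  step 1 ⇒ step 2: DACCDCDBC ⇒ C·CD·DAC·DAC·C·DAC·C·BC·DAC
    A ↦ CD
    B ↦ BC
    C ↦ DAC
    D ↦ C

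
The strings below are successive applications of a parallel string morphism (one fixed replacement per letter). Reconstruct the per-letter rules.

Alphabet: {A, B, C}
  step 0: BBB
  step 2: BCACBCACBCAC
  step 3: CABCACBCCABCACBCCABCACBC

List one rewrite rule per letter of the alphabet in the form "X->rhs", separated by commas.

  step 2 ⇒ step 3: BCACBCACBCAC ⇒ CA·BC·AC·BC·CA·BC·AC·BC·CA·BC·AC·BC
    A ↦ AC
    B ↦ CA
    C ↦ BC

A->AC, B->CA, C->BC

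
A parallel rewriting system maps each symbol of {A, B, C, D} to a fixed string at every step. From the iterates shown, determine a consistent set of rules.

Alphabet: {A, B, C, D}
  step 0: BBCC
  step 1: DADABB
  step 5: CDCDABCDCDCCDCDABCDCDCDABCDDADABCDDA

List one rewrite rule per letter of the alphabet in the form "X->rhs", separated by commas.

  step 0 ⇒ step 1: BBCC ⇒ DA·DA·B·B
    B ↦ DA
    C ↦ B
    A ↦ C  (constrained at step 1)
    D ↦ CD  (constrained at step 1)

A->C, B->DA, C->B, D->CD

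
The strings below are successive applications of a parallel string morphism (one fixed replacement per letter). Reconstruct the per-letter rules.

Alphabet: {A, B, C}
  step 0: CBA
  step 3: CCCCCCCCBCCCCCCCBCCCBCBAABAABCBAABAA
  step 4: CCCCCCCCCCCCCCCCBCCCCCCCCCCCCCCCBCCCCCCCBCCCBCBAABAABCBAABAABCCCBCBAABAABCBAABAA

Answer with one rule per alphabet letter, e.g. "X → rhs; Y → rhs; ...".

  step 3 ⇒ step 4: CCCCCCCCBCCCCCCCBCCCBCBAABAABCBAABAA ⇒ CC·CC·CC·CC·CC·CC·CC·CC·BC·CC·CC·CC·CC·CC·CC·CC·BC·CC·CC·CC·BC·CC·BC·BAA·BAA·BC·BAA·BAA·BC·CC·BC·BAA·BAA·BC·BAA·BAA
    A ↦ BAA
    B ↦ BC
    C ↦ CC

A->BAA, B->BC, C->CC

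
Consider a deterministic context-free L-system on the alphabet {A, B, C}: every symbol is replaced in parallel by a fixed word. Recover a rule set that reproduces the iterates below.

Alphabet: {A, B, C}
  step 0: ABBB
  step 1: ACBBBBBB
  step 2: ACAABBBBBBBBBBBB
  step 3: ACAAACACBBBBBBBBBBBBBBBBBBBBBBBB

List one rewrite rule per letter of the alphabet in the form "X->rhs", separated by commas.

A->AC, B->BB, C->AA

  step 2 ⇒ step 3: ACAABBBBBBBBBBBB ⇒ AC·AA·AC·AC·BB·BB·BB·BB·BB·BB·BB·BB·BB·BB·BB·BB
    A ↦ AC
    B ↦ BB
    C ↦ AA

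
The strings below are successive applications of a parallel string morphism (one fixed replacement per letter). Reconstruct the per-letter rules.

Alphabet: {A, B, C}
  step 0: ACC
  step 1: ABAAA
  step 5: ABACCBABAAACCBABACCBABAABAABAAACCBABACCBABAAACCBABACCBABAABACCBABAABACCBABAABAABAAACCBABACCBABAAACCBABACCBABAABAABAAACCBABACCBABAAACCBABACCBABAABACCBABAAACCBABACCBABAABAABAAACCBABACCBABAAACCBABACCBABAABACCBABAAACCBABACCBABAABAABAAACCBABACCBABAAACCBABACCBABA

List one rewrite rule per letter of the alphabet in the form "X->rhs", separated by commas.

  step 0 ⇒ step 1: ACC ⇒ ABA·A·A
    A ↦ ABA
    C ↦ A
    B ↦ CCB  (constrained at step 1)

A->ABA, B->CCB, C->A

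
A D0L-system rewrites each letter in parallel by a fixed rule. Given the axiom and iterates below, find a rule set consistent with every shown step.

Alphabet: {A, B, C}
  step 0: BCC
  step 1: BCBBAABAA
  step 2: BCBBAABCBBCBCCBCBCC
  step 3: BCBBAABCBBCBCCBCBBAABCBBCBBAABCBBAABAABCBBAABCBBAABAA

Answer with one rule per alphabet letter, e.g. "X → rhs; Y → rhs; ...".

A->C, B->BCB, C->BAA

  step 2 ⇒ step 3: BCBBAABCBBCBCCBCBCC ⇒ BCB·BAA·BCB·BCB·C·C·BCB·BAA·BCB·BCB·BAA·BCB·BAA·BAA·BCB·BAA·BCB·BAA·BAA
    A ↦ C
    B ↦ BCB
    C ↦ BAA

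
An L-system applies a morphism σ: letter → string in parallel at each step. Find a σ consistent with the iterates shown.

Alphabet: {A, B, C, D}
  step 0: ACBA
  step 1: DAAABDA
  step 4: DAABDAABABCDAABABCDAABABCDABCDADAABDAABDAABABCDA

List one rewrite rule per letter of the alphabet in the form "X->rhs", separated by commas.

A->DA, B->AB, C->A, D->BC

  step 0 ⇒ step 1: ACBA ⇒ DA·A·AB·DA
    A ↦ DA
    B ↦ AB
    C ↦ A
    D ↦ BC  (constrained at step 1)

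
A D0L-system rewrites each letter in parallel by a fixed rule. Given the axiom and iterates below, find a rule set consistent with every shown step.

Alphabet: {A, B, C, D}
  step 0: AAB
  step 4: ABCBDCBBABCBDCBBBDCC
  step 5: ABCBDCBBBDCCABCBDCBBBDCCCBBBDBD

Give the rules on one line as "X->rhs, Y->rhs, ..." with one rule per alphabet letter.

  step 4 ⇒ step 5: ABCBDCBBABCBDCBBBDCC ⇒ AB·C·BD·C·BB·BD·C·C·AB·C·BD·C·BB·BD·C·C·C·BB·BD·BD
    A ↦ AB
    B ↦ C
    C ↦ BD
    D ↦ BB

A->AB, B->C, C->BD, D->BB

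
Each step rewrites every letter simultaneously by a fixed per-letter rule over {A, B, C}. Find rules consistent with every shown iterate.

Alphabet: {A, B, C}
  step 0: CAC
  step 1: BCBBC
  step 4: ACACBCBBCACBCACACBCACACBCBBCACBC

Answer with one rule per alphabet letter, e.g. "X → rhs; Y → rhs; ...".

  step 0 ⇒ step 1: CAC ⇒ BC·B·BC
    A ↦ B
    C ↦ BC
    B ↦ AC  (constrained at step 1)

A->B, B->AC, C->BC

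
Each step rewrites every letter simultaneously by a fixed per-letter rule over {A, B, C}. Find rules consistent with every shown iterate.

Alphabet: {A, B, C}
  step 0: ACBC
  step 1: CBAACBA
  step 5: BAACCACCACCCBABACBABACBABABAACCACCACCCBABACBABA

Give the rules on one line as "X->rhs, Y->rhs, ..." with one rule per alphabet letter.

  step 0 ⇒ step 1: ACBC ⇒ C·BA·AC·BA
    A ↦ C
    B ↦ AC
    C ↦ BA

A->C, B->AC, C->BA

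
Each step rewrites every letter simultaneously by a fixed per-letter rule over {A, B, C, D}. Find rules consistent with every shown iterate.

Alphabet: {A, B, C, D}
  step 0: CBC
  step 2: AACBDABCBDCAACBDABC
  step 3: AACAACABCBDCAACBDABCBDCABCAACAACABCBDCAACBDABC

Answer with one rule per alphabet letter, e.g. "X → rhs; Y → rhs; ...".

  step 2 ⇒ step 3: AACBDABCBDCAACBDABC ⇒ AAC·AAC·ABC·BD·C·AAC·BD·ABC·BD·C·ABC·AAC·AAC·ABC·BD·C·AAC·BD·ABC
    A ↦ AAC
    B ↦ BD
    C ↦ ABC
    D ↦ C

A->AAC, B->BD, C->ABC, D->C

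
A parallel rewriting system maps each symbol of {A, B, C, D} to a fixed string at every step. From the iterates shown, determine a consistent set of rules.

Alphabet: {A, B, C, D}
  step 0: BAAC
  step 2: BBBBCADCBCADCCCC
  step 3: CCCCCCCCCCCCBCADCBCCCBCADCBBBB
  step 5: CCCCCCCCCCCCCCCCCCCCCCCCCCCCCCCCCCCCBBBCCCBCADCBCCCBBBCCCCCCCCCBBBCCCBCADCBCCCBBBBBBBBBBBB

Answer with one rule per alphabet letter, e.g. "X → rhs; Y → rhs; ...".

  step 2 ⇒ step 3: BBBBCADCBCADCCCC ⇒ CCC·CCC·CCC·CCC·B·CAD·C·B·CCC·B·CAD·C·B·B·B·B
    A ↦ CAD
    B ↦ CCC
    C ↦ B
    D ↦ C

A->CAD, B->CCC, C->B, D->C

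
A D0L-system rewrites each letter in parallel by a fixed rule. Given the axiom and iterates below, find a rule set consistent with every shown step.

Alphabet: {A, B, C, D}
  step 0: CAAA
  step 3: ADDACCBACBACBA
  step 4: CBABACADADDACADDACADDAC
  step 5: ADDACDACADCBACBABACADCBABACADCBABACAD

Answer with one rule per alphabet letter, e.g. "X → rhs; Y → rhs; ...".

A->C, B->DA, C->AD, D->BA

  step 4 ⇒ step 5: CBABACADADDACADDACADDAC ⇒ AD·DA·C·DA·C·AD·C·BA·C·BA·BA·C·AD·C·BA·BA·C·AD·C·BA·BA·C·AD
    A ↦ C
    B ↦ DA
    C ↦ AD
    D ↦ BA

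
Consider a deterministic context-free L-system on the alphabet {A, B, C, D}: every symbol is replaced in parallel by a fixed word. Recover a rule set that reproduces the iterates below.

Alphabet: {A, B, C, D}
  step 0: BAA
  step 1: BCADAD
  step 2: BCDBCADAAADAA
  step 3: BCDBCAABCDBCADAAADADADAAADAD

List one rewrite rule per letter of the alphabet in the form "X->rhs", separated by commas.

  step 2 ⇒ step 3: BCDBCADAAADAA ⇒ BC·DBC·AA·BC·DBC·AD·AA·AD·AD·AD·AA·AD·AD
    A ↦ AD
    B ↦ BC
    C ↦ DBC
    D ↦ AA

A->AD, B->BC, C->DBC, D->AA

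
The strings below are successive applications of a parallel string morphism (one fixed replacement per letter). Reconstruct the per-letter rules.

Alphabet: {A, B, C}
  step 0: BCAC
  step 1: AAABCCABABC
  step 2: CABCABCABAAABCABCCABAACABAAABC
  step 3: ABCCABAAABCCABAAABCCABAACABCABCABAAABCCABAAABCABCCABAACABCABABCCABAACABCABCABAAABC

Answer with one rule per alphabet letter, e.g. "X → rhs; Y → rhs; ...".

A->CAB, B->AA, C->ABC

  step 2 ⇒ step 3: CABCABCABAAABCABCCABAACABAAABC ⇒ ABC·CAB·AA·ABC·CAB·AA·ABC·CAB·AA·CAB·CAB·CAB·AA·ABC·CAB·AA·ABC·ABC·CAB·AA·CAB·CAB·ABC·CAB·AA·CAB·CAB·CAB·AA·ABC
    A ↦ CAB
    B ↦ AA
    C ↦ ABC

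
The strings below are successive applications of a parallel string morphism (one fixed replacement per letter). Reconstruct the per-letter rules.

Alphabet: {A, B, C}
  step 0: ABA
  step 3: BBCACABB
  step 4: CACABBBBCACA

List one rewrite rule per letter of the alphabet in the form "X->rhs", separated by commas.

A->B, B->CA, C->B

  step 3 ⇒ step 4: BBCACABB ⇒ CA·CA·B·B·B·B·CA·CA
    A ↦ B
    B ↦ CA
    C ↦ B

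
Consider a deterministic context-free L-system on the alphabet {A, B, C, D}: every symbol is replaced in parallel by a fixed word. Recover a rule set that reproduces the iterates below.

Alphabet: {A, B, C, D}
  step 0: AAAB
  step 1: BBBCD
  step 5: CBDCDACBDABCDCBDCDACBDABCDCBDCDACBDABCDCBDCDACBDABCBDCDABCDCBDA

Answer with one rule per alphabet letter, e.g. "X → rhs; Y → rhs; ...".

  step 0 ⇒ step 1: AAAB ⇒ B·B·B·CD
    A ↦ B
    B ↦ CD
    C ↦ CBD  (constrained at step 1)
    D ↦ A  (constrained at step 1)

A->B, B->CD, C->CBD, D->A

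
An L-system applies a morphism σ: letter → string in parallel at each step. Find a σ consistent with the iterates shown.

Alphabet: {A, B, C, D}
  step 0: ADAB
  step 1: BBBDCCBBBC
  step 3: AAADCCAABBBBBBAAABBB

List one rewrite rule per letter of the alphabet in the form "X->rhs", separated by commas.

  step 0 ⇒ step 1: ADAB ⇒ BBB·DCC·BBB·C
    A ↦ BBB
    B ↦ C
    D ↦ DCC
    C ↦ A  (constrained at step 1)

A->BBB, B->C, C->A, D->DCC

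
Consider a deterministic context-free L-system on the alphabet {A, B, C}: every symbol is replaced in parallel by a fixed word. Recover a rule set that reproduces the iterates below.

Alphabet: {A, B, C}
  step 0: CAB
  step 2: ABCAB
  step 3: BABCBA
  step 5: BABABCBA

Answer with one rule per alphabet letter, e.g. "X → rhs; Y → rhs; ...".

  step 2 ⇒ step 3: ABCAB ⇒ B·A·BC·B·A
    A ↦ B
    B ↦ A
    C ↦ BC

A->B, B->A, C->BC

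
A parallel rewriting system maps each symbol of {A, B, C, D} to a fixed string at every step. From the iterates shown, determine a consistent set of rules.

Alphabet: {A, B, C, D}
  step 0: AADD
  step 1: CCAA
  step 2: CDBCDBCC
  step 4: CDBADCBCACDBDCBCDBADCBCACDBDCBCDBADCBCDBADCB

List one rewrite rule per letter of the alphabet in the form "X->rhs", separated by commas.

  step 1 ⇒ step 2: CCAA ⇒ CDB·CDB·C·C
    A ↦ C
    C ↦ CDB
    B ↦ DCB  (constrained at step 2)
  step 0 ⇒ step 1: AADD ⇒ C·C·A·A
    D ↦ A

A->C, B->DCB, C->CDB, D->A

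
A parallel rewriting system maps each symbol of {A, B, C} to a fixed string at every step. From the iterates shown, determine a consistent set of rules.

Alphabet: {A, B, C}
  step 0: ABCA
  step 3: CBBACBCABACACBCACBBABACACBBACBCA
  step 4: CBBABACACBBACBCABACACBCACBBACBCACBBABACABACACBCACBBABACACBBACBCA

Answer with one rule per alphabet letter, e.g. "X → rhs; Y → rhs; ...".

  step 3 ⇒ step 4: CBBACBCABACACBCACBBABACACBBACBCA ⇒ CB·BA·BA·CA·CB·BA·CB·CA·BA·CA·CB·CA·CB·BA·CB·CA·CB·BA·BA·CA·BA·CA·CB·CA·CB·BA·BA·CA·CB·BA·CB·CA
    A ↦ CA
    B ↦ BA
    C ↦ CB

A->CA, B->BA, C->CB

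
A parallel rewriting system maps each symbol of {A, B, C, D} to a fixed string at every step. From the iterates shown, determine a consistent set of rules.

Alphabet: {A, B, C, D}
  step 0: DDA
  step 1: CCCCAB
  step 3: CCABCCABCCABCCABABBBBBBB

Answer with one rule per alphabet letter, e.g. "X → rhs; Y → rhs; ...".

A->AB, B->BB, C->DA, D->CC

  step 0 ⇒ step 1: DDA ⇒ CC·CC·AB
    A ↦ AB
    D ↦ CC
    B ↦ BB  (constrained at step 1)
    C ↦ DA  (constrained at step 1)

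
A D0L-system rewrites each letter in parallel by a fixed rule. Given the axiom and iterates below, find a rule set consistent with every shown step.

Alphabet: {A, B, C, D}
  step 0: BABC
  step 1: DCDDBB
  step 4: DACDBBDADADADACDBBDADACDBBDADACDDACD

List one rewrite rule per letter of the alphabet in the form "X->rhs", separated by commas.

  step 0 ⇒ step 1: BABC ⇒ D·CD·D·BB
    A ↦ CD
    B ↦ D
    C ↦ BB
    D ↦ DA  (constrained at step 1)

A->CD, B->D, C->BB, D->DA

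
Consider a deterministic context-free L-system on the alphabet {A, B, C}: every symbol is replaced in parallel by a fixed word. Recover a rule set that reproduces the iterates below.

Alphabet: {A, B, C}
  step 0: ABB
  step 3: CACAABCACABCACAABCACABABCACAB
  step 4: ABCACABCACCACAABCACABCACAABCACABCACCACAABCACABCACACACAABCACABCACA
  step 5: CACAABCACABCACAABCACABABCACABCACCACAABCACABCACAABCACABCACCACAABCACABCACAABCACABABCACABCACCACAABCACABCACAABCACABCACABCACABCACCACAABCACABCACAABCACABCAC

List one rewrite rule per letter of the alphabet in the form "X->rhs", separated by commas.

A->CAC, B->A, C->AB

  step 4 ⇒ step 5: ABCACABCACCACAABCACABCACAABCACABCACCACAABCACABCACACACAABCACABCACA ⇒ CAC·A·AB·CAC·AB·CAC·A·AB·CAC·AB·AB·CAC·AB·CAC·CAC·A·AB·CAC·AB·CAC·A·AB·CAC·AB·CAC·CAC·A·AB·CAC·AB·CAC·A·AB·CAC·AB·AB·CAC·AB·CAC·CAC·A·AB·CAC·AB·CAC·A·AB·CAC·AB·CAC·AB·CAC·AB·CAC·CAC·A·AB·CAC·AB·CAC·A·AB·CAC·AB·CAC
    A ↦ CAC
    B ↦ A
    C ↦ AB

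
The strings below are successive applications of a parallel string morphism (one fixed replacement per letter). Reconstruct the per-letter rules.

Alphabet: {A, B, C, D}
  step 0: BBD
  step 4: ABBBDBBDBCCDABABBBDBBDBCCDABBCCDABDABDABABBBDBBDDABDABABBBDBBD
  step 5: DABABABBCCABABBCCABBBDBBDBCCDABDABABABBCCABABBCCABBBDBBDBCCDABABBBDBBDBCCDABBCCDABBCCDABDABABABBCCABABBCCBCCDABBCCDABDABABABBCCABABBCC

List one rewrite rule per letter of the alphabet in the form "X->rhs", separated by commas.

  step 4 ⇒ step 5: ABBBDBBDBCCDABABBBDBBDBCCDABBCCDABDABDABABBBDBBDDABDABABBBDBBD ⇒ D·AB·AB·AB·BCC·AB·AB·BCC·AB·BBD·BBD·BCC·D·AB·D·AB·AB·AB·BCC·AB·AB·BCC·AB·BBD·BBD·BCC·D·AB·AB·BBD·BBD·BCC·D·AB·BCC·D·AB·BCC·D·AB·D·AB·AB·AB·BCC·AB·AB·BCC·BCC·D·AB·BCC·D·AB·D·AB·AB·AB·BCC·AB·AB·BCC
    A ↦ D
    B ↦ AB
    C ↦ BBD
    D ↦ BCC

A->D, B->AB, C->BBD, D->BCC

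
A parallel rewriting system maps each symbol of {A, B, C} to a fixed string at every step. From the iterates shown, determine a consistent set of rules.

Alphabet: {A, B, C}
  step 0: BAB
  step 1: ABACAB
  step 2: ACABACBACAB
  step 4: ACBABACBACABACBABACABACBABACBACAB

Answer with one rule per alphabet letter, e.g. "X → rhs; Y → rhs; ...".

  step 1 ⇒ step 2: ABACAB ⇒ AC·AB·AC·B·AC·AB
    A ↦ AC
    B ↦ AB
    C ↦ B

A->AC, B->AB, C->B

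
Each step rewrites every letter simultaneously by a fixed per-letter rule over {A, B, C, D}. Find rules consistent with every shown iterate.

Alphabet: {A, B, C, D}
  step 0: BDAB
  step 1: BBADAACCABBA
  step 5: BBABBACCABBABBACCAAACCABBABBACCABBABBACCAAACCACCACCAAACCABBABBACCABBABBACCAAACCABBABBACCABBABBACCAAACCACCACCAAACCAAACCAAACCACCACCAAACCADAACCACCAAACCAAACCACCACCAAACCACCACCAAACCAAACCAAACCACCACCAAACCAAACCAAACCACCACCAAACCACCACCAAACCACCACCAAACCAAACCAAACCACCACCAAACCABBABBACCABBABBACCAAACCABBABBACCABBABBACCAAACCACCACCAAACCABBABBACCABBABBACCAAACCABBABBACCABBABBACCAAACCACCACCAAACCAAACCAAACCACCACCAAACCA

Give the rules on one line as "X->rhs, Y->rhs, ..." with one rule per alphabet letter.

A->CCA, B->BBA, C->A, D->DAA

  step 0 ⇒ step 1: BDAB ⇒ BBA·DAA·CCA·BBA
    A ↦ CCA
    B ↦ BBA
    D ↦ DAA
    C ↦ A  (constrained at step 1)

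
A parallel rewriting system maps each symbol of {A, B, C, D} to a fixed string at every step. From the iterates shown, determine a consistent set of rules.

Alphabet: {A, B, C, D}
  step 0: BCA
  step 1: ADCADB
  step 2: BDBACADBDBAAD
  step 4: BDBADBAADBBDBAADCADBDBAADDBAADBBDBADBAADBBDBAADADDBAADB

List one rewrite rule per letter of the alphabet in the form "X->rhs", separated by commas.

  step 1 ⇒ step 2: ADCADB ⇒ B·DBA·CAD·B·DBA·AD
    A ↦ B
    B ↦ AD
    C ↦ CAD
    D ↦ DBA

A->B, B->AD, C->CAD, D->DBA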